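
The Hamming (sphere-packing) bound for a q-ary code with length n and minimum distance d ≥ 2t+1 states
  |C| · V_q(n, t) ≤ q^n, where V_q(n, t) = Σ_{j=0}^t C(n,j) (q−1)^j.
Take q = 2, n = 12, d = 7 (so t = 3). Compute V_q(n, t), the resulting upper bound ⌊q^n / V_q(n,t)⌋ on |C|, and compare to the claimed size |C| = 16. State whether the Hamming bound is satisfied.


V_q(n, t) = 299, q^n = 4096, Hamming bound = 13, |C| = 16 > bound (violated).

Step 1: Compute V_q(n, t) = Σ_{j=0}^3 C(n, j) (q−1)^j.
  j = 0: C(12,0)·(1)^0 = 1·1 = 1.
  j = 1: C(12,1)·(1)^1 = 12·1 = 12.
  j = 2: C(12,2)·(1)^2 = 66·1 = 66.
  j = 3: C(12,3)·(1)^3 = 220·1 = 220.
  V_q(n, t) = 1 + 12 + 66 + 220 = 299.
Step 2: q^n = 2^12 = 4096.
Step 3: Hamming bound ⌊q^n / V_q(n,t)⌋ = ⌊4096/299⌋ = 13.
Step 4: Compare |C| = 16 to 13: violated.
The claimed |C| lies above the Hamming bound, so no 2-ary code of length 12 with d ≥ 7 can have 16 codewords.


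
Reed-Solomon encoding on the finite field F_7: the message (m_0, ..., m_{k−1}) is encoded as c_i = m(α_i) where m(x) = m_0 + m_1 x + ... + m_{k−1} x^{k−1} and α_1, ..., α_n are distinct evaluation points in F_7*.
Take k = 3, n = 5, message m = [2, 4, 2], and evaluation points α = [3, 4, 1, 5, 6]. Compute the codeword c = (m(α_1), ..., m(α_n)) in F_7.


c = [4, 1, 1, 2, 0]

Message polynomial: m(x) = 2 + 4·x + 2·x^2 (mod 7).
For each evaluation point α_i, compute m(α_i) mod 7:
  α_1 = 3: Horner steps 2 → 3 → 4, so m(3) = 4.
  α_2 = 4: Horner steps 2 → 5 → 1, so m(4) = 1.
  α_3 = 1: Horner steps 2 → 6 → 1, so m(1) = 1.
  α_4 = 5: Horner steps 2 → 0 → 2, so m(5) = 2.
  α_5 = 6: Horner steps 2 → 2 → 0, so m(6) = 0.
Codeword c = [4, 1, 1, 2, 0] ∈ F_7^5.


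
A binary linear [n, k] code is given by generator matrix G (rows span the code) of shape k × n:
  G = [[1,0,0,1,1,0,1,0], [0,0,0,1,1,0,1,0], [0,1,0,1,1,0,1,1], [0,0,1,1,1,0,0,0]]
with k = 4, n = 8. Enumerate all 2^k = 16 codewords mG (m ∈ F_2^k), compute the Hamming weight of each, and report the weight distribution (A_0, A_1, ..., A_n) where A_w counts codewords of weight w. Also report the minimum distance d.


Weight distribution: A_0 = 1, A_1 = 1, A_2 = 2, A_3 = 4, A_4 = 3, A_5 = 3, A_6 = 2. Minimum distance d = 1.

Enumerate all 2^4 = 16 messages m ∈ F_2^4.
For each, compute codeword c = mG in F_2^8, then tally its weight.
  m = 0000 → c = 00000000, weight = 0.
  m = 1000 → c = 10011010, weight = 4.
  m = 0100 → c = 00011010, weight = 3.
  m = 1100 → c = 10000000, weight = 1.
  m = 0010 → c = 01011011, weight = 5.
  m = 1010 → c = 11000001, weight = 3.
  m = 0110 → c = 01000001, weight = 2.
  m = 1110 → c = 11011011, weight = 6.
  m = 0001 → c = 00111000, weight = 3.
  m = 1001 → c = 10100010, weight = 3.
  m = 0101 → c = 00100010, weight = 2.
  m = 1101 → c = 10111000, weight = 4.
  m = 0011 → c = 01100011, weight = 4.
  m = 1011 → c = 11111001, weight = 6.
  m = 0111 → c = 01111001, weight = 5.
  m = 1111 → c = 11100011, weight = 5.
Tally weights:
  weight 0: 1 codewords.
  weight 1: 1 codewords.
  weight 2: 2 codewords.
  weight 3: 4 codewords.
  weight 4: 3 codewords.
  weight 5: 3 codewords.
  weight 6: 2 codewords.
Minimum distance d = smallest w > 0 with A_w > 0 = 1.
Sanity: Σ A_w = 16 = 2^4 = 16 ✓.


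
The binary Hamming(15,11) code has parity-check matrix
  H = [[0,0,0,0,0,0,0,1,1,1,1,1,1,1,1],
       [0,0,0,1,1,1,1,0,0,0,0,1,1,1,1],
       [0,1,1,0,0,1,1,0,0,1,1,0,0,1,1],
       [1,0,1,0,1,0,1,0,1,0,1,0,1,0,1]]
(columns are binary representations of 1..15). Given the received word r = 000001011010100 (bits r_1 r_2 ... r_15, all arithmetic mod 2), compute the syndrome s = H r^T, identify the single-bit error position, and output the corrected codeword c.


s = (0, 0, 0, 1)^T, error position = 1, corrected codeword c = 100001011010100

Compute s = H r^T mod 2 one row at a time:
  s_1 = 1 + 1 + 0 + 1 + 0 + 1 + 0 + 0 = 4 ≡ 0 (mod 2).
  s_2 = 0 + 0 + 1 + 0 + 0 + 1 + 0 + 0 = 2 ≡ 0 (mod 2).
  s_3 = 0 + 0 + 1 + 0 + 0 + 1 + 0 + 0 = 2 ≡ 0 (mod 2).
  s_4 = 0 + 0 + 0 + 0 + 1 + 1 + 1 + 0 = 3 ≡ 1 (mod 2).
s = (0, 0, 0, 1)^T — this equals column 1 of H (binary 0001), so error is at position 1.
Correct: flip bit 1 of r = 000001011010100 to get c = 100001011010100.


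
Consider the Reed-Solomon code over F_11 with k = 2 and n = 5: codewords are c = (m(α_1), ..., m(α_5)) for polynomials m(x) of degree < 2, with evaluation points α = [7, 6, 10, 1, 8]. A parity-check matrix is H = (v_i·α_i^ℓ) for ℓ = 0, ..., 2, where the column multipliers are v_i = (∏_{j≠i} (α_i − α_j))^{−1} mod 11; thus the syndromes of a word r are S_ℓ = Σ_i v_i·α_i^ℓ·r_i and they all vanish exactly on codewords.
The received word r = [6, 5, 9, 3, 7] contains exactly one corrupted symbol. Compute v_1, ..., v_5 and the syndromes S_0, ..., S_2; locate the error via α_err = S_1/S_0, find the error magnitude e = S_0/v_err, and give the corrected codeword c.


S = (4, 4, 4), error at position 4, error magnitude e = 3, c = [6, 5, 9, 0, 7].

Step 1: column multipliers v_i = (∏_{j≠i}(α_i − α_j))^{−1} mod 11.
  i = 1 (α = 7): (7−6)(7−10)(7−1)(7−8) = 1·(−3)·6·(−1) = 18 ≡ 7, so v_1 = 7^{−1} = 8 (mod 11).
  i = 2 (α = 6): (6−7)(6−10)(6−1)(6−8) = (−1)·(−4)·5·(−2) = −40 ≡ 4, so v_2 = 4^{−1} = 3 (mod 11).
  i = 3 (α = 10): (10−7)(10−6)(10−1)(10−8) = 3·4·9·2 = 216 ≡ 7, so v_3 = 7^{−1} = 8 (mod 11).
  i = 4 (α = 1): (1−7)(1−6)(1−10)(1−8) = (−6)·(−5)·(−9)·(−7) = 1890 ≡ 9, so v_4 = 9^{−1} = 5 (mod 11).
  i = 5 (α = 8): (8−7)(8−6)(8−10)(8−1) = 1·2·(−2)·7 = −28 ≡ 5, so v_5 = 5^{−1} = 9 (mod 11).
  v = [8, 3, 8, 5, 9].
Step 2: syndromes of r = [6, 5, 9, 3, 7] (all sums mod 11).
  S_0 = Σ v_i r_i = 8·6 + 3·5 + 8·9 + 5·3 + 9·7 = 213 ≡ 4.
  S_1 = Σ v_i α_i r_i = 8·7·6 + 3·6·5 + 8·10·9 + 5·1·3 + 9·8·7 = 1665 ≡ 4.
  α_i^2 mod 11 = [5, 3, 1, 1, 9].
  S_2 = Σ v_i α_i^2 r_i = 8·5·6 + 3·3·5 + 8·1·9 + 5·1·3 + 9·9·7 = 939 ≡ 4.
  S = (4, 4, 4) ≠ 0, so r is not a codeword (an error is present).
Step 3: locate the error. For a single error e at position i, S_ℓ = v_i·e·α_i^ℓ, so α_err = S_1/S_0.
  S_0^{−1} = 4^{−1} = 3 (mod 11), so α_err = 4·3 = 12 ≡ 1 = α_4. Error position i = 4.
  Consistency check: S_2/S_1 = 4·3 = 12 ≡ 1 = α_err ✓ (single-error assumption holds).
Step 4: error magnitude e = S_0/v_4 = S_0·∏_{j≠4}(α_4 − α_j) = 4·9 = 36 ≡ 3 (mod 11).
Step 5: correct position 4: c_4 = r_4 − e = 3 − 3 ≡ 0 (mod 11). Hence c = [6, 5, 9, 0, 7].
  Check: interpolating c through the α_i gives m(x) = 10 + 1·x (degree < 2) with m(α_i) = c_i for every i, so c is indeed a codeword.


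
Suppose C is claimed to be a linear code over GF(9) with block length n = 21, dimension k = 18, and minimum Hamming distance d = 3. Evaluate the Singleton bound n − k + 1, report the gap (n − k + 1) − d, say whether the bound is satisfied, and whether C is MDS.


Singleton RHS = n − k + 1 = 4, slack = 1, bound satisfied, not MDS.

Singleton bound: d ≤ n − k + 1.
Here n = 21, k = 18, so n − k + 1 = 4.
Given d = 3, check d ≤ 4: YES.
Slack = (n − k + 1) − d = 1.
The code is NOT MDS (slack = 1 > 0).
Description: the claimed parameters are [21, 18, 3]_9; such a code would be non-MDS.


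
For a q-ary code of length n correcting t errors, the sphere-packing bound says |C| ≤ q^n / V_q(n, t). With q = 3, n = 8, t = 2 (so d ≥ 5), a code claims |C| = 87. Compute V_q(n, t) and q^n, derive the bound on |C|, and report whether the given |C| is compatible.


V_q(n, t) = 129, q^n = 6561, Hamming bound = 50, |C| = 87 > bound (violated).

Step 1: Compute V_q(n, t) = Σ_{j=0}^2 C(n, j) (q−1)^j.
  j = 0: C(8,0)·(2)^0 = 1·1 = 1.
  j = 1: C(8,1)·(2)^1 = 8·2 = 16.
  j = 2: C(8,2)·(2)^2 = 28·4 = 112.
  V_q(n, t) = 1 + 16 + 112 = 129.
Step 2: q^n = 3^8 = 6561.
Step 3: Hamming bound ⌊q^n / V_q(n,t)⌋ = ⌊6561/129⌋ = 50.
Step 4: Compare |C| = 87 to 50: violated.
The claimed |C| lies above the Hamming bound, so no 3-ary code of length 8 with d ≥ 5 can have 87 codewords.


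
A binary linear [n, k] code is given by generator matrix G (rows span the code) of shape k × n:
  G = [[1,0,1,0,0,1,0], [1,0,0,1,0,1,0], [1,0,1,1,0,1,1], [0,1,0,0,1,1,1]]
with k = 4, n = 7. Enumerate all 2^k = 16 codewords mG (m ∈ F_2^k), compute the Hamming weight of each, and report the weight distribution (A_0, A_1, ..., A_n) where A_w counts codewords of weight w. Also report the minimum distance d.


Weight distribution: A_0 = 1, A_2 = 3, A_3 = 4, A_4 = 3, A_5 = 4, A_6 = 1. Minimum distance d = 2.

Enumerate all 2^4 = 16 messages m ∈ F_2^4.
For each, compute codeword c = mG in F_2^7, then tally its weight.
  m = 0000 → c = 0000000, weight = 0.
  m = 1000 → c = 1010010, weight = 3.
  m = 0100 → c = 1001010, weight = 3.
  m = 1100 → c = 0011000, weight = 2.
  m = 0010 → c = 1011011, weight = 5.
  m = 1010 → c = 0001001, weight = 2.
  m = 0110 → c = 0010001, weight = 2.
  m = 1110 → c = 1000011, weight = 3.
  m = 0001 → c = 0100111, weight = 4.
  m = 1001 → c = 1110101, weight = 5.
  m = 0101 → c = 1101101, weight = 5.
  m = 1101 → c = 0111111, weight = 6.
  m = 0011 → c = 1111100, weight = 5.
  m = 1011 → c = 0101110, weight = 4.
  m = 0111 → c = 0110110, weight = 4.
  m = 1111 → c = 1100100, weight = 3.
Tally weights:
  weight 0: 1 codewords.
  weight 2: 3 codewords.
  weight 3: 4 codewords.
  weight 4: 3 codewords.
  weight 5: 4 codewords.
  weight 6: 1 codewords.
Minimum distance d = smallest w > 0 with A_w > 0 = 2.
Sanity: Σ A_w = 16 = 2^4 = 16 ✓.


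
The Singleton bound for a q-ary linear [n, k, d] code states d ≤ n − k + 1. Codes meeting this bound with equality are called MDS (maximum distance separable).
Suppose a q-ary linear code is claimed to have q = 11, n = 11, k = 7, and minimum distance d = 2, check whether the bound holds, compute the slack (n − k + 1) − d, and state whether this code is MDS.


Singleton RHS = n − k + 1 = 5, slack = 3, bound satisfied, not MDS.

Singleton bound: d ≤ n − k + 1.
Here n = 11, k = 7, so n − k + 1 = 5.
Given d = 2, check d ≤ 5: YES.
Slack = (n − k + 1) − d = 3.
The code is NOT MDS (slack = 3 > 0).
Description: the claimed parameters are [11, 7, 2]_11; such a code would be non-MDS.


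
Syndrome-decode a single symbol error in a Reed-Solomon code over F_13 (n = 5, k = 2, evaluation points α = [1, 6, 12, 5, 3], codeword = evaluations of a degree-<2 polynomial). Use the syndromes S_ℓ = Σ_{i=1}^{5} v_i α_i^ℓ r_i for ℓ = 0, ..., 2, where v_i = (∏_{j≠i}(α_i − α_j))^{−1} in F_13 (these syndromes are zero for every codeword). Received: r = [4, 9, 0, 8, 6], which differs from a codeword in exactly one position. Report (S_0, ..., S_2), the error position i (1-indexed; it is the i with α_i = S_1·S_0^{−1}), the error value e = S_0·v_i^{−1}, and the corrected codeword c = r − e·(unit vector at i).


S = (1, 12, 1), error at position 3, error magnitude e = 11, c = [4, 9, 2, 8, 6].

Step 1: column multipliers v_i = (∏_{j≠i}(α_i − α_j))^{−1} mod 13.
  i = 1 (α = 1): (1−6)(1−12)(1−5)(1−3) = (−5)·(−11)·(−4)·(−2) = 440 ≡ 11, so v_1 = 11^{−1} = 6 (mod 13).
  i = 2 (α = 6): (6−1)(6−12)(6−5)(6−3) = 5·(−6)·1·3 = −90 ≡ 1, so v_2 = 1^{−1} = 1 (mod 13).
  i = 3 (α = 12): (12−1)(12−6)(12−5)(12−3) = 11·6·7·9 = 4158 ≡ 11, so v_3 = 11^{−1} = 6 (mod 13).
  i = 4 (α = 5): (5−1)(5−6)(5−12)(5−3) = 4·(−1)·(−7)·2 = 56 ≡ 4, so v_4 = 4^{−1} = 10 (mod 13).
  i = 5 (α = 3): (3−1)(3−6)(3−12)(3−5) = 2·(−3)·(−9)·(−2) = −108 ≡ 9, so v_5 = 9^{−1} = 3 (mod 13).
  v = [6, 1, 6, 10, 3].
Step 2: syndromes of r = [4, 9, 0, 8, 6] (all sums mod 13).
  S_0 = Σ v_i r_i = 6·4 + 1·9 + 6·0 + 10·8 + 3·6 = 131 ≡ 1.
  S_1 = Σ v_i α_i r_i = 6·1·4 + 1·6·9 + 6·12·0 + 10·5·8 + 3·3·6 = 532 ≡ 12.
  α_i^2 mod 13 = [1, 10, 1, 12, 9].
  S_2 = Σ v_i α_i^2 r_i = 6·1·4 + 1·10·9 + 6·1·0 + 10·12·8 + 3·9·6 = 1236 ≡ 1.
  S = (1, 12, 1) ≠ 0, so r is not a codeword (an error is present).
Step 3: locate the error. For a single error e at position i, S_ℓ = v_i·e·α_i^ℓ, so α_err = S_1/S_0.
  S_0^{−1} = 1^{−1} = 1 (mod 13), so α_err = 12·1 = 12 ≡ 12 = α_3. Error position i = 3.
  Consistency check: S_2/S_1 = 1·12 = 12 ≡ 12 = α_err ✓ (single-error assumption holds).
Step 4: error magnitude e = S_0/v_3 = S_0·∏_{j≠3}(α_3 − α_j) = 1·11 = 11 ≡ 11 (mod 13).
Step 5: correct position 3: c_3 = r_3 − e = 0 − 11 ≡ 2 (mod 13). Hence c = [4, 9, 2, 8, 6].
  Check: interpolating c through the α_i gives m(x) = 3 + 1·x (degree < 2) with m(α_i) = c_i for every i, so c is indeed a codeword.


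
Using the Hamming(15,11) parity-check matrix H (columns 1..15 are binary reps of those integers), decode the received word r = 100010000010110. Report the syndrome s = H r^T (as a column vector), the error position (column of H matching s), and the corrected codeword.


s = (1, 1, 0, 0)^T, error position = 12, corrected codeword c = 100010000011110

Compute s = H r^T mod 2 one row at a time:
  s_1 = 0 + 0 + 0 + 1 + 0 + 1 + 1 + 0 = 3 ≡ 1 (mod 2).
  s_2 = 0 + 1 + 0 + 0 + 0 + 1 + 1 + 0 = 3 ≡ 1 (mod 2).
  s_3 = 0 + 0 + 0 + 0 + 0 + 1 + 1 + 0 = 2 ≡ 0 (mod 2).
  s_4 = 1 + 0 + 1 + 0 + 0 + 1 + 1 + 0 = 4 ≡ 0 (mod 2).
s = (1, 1, 0, 0)^T — this equals column 12 of H (binary 1100), so error is at position 12.
Correct: flip bit 12 of r = 100010000010110 to get c = 100010000011110.


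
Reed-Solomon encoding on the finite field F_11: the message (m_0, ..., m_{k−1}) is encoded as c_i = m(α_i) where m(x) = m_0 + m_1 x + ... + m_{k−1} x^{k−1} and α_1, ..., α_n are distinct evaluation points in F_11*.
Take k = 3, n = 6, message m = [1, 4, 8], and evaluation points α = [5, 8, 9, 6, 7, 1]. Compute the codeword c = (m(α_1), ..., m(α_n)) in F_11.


c = [1, 6, 3, 5, 3, 2]

Message polynomial: m(x) = 1 + 4·x + 8·x^2 (mod 11).
For each evaluation point α_i, compute m(α_i) mod 11:
  α_1 = 5: Horner steps 8 → 0 → 1, so m(5) = 1.
  α_2 = 8: Horner steps 8 → 2 → 6, so m(8) = 6.
  α_3 = 9: Horner steps 8 → 10 → 3, so m(9) = 3.
  α_4 = 6: Horner steps 8 → 8 → 5, so m(6) = 5.
  α_5 = 7: Horner steps 8 → 5 → 3, so m(7) = 3.
  α_6 = 1: Horner steps 8 → 1 → 2, so m(1) = 2.
Codeword c = [1, 6, 3, 5, 3, 2] ∈ F_11^6.


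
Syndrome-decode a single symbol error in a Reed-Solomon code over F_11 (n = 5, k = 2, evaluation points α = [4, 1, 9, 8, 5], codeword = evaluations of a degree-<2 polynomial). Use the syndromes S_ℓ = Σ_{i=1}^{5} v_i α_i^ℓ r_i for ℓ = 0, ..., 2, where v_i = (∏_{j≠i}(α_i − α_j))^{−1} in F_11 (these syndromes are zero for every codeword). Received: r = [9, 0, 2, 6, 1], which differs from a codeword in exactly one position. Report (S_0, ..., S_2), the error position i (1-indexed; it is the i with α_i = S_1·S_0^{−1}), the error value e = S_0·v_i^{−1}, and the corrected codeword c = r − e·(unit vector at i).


S = (10, 3, 2), error at position 4, error magnitude e = 7, c = [9, 0, 2, 10, 1].

Step 1: column multipliers v_i = (∏_{j≠i}(α_i − α_j))^{−1} mod 11.
  i = 1 (α = 4): (4−1)(4−9)(4−8)(4−5) = 3·(−5)·(−4)·(−1) = −60 ≡ 6, so v_1 = 6^{−1} = 2 (mod 11).
  i = 2 (α = 1): (1−4)(1−9)(1−8)(1−5) = (−3)·(−8)·(−7)·(−4) = 672 ≡ 1, so v_2 = 1^{−1} = 1 (mod 11).
  i = 3 (α = 9): (9−4)(9−1)(9−8)(9−5) = 5·8·1·4 = 160 ≡ 6, so v_3 = 6^{−1} = 2 (mod 11).
  i = 4 (α = 8): (8−4)(8−1)(8−9)(8−5) = 4·7·(−1)·3 = −84 ≡ 4, so v_4 = 4^{−1} = 3 (mod 11).
  i = 5 (α = 5): (5−4)(5−1)(5−9)(5−8) = 1·4·(−4)·(−3) = 48 ≡ 4, so v_5 = 4^{−1} = 3 (mod 11).
  v = [2, 1, 2, 3, 3].
Step 2: syndromes of r = [9, 0, 2, 6, 1] (all sums mod 11).
  S_0 = Σ v_i r_i = 2·9 + 1·0 + 2·2 + 3·6 + 3·1 = 43 ≡ 10.
  S_1 = Σ v_i α_i r_i = 2·4·9 + 1·1·0 + 2·9·2 + 3·8·6 + 3·5·1 = 267 ≡ 3.
  α_i^2 mod 11 = [5, 1, 4, 9, 3].
  S_2 = Σ v_i α_i^2 r_i = 2·5·9 + 1·1·0 + 2·4·2 + 3·9·6 + 3·3·1 = 277 ≡ 2.
  S = (10, 3, 2) ≠ 0, so r is not a codeword (an error is present).
Step 3: locate the error. For a single error e at position i, S_ℓ = v_i·e·α_i^ℓ, so α_err = S_1/S_0.
  S_0^{−1} = 10^{−1} = 10 (mod 11), so α_err = 3·10 = 30 ≡ 8 = α_4. Error position i = 4.
  Consistency check: S_2/S_1 = 2·4 = 8 ≡ 8 = α_err ✓ (single-error assumption holds).
Step 4: error magnitude e = S_0/v_4 = S_0·∏_{j≠4}(α_4 − α_j) = 10·4 = 40 ≡ 7 (mod 11).
Step 5: correct position 4: c_4 = r_4 − e = 6 − 7 ≡ 10 (mod 11). Hence c = [9, 0, 2, 10, 1].
  Check: interpolating c through the α_i gives m(x) = 8 + 3·x (degree < 2) with m(α_i) = c_i for every i, so c is indeed a codeword.


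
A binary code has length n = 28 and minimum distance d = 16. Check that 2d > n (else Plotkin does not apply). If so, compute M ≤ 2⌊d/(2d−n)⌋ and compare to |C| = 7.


Plotkin bound M ≤ 8; given |C| = 7 ≤ bound (satisfied).

Check applicability: 2d = 32, n = 28.
2d − n = 4 > 0, so Plotkin applies.
Compute d/(2d−n) = 16/4 ≈ 4.0000.
⌊d/(2d−n)⌋ = 4.
Plotkin bound: M ≤ 2·4 = 8.
Given |C| = 7, check: satisfied.
This |C| is below the Plotkin bound.


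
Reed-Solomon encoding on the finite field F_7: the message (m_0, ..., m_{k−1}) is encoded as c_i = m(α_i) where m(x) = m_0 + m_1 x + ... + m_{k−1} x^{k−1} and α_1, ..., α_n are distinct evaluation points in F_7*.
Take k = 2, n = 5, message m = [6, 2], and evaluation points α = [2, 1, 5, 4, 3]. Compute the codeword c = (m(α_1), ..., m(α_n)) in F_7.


c = [3, 1, 2, 0, 5]

Message polynomial: m(x) = 6 + 2·x (mod 7).
For each evaluation point α_i, compute m(α_i) mod 7:
  α_1 = 2: Horner steps 2 → 3, so m(2) = 3.
  α_2 = 1: Horner steps 2 → 1, so m(1) = 1.
  α_3 = 5: Horner steps 2 → 2, so m(5) = 2.
  α_4 = 4: Horner steps 2 → 0, so m(4) = 0.
  α_5 = 3: Horner steps 2 → 5, so m(3) = 5.
Codeword c = [3, 1, 2, 0, 5] ∈ F_7^5.


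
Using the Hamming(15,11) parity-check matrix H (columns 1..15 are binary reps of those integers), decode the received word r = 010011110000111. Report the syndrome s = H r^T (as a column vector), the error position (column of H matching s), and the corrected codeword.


s = (0, 0, 1, 0)^T, error position = 2, corrected codeword c = 000011110000111

Compute s = H r^T mod 2 one row at a time:
  s_1 = 1 + 0 + 0 + 0 + 0 + 1 + 1 + 1 = 4 ≡ 0 (mod 2).
  s_2 = 0 + 1 + 1 + 1 + 0 + 1 + 1 + 1 = 6 ≡ 0 (mod 2).
  s_3 = 1 + 0 + 1 + 1 + 0 + 0 + 1 + 1 = 5 ≡ 1 (mod 2).
  s_4 = 0 + 0 + 1 + 1 + 0 + 0 + 1 + 1 = 4 ≡ 0 (mod 2).
s = (0, 0, 1, 0)^T — this equals column 2 of H (binary 0010), so error is at position 2.
Correct: flip bit 2 of r = 010011110000111 to get c = 000011110000111.


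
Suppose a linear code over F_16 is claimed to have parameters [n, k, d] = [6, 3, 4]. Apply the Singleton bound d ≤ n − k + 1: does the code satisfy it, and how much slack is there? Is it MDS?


Singleton RHS = n − k + 1 = 4, slack = 0, bound satisfied, MDS.

Singleton bound: d ≤ n − k + 1.
Here n = 6, k = 3, so n − k + 1 = 4.
Given d = 4, check d ≤ 4: YES.
Slack = (n − k + 1) − d = 0.
The code is MDS (slack = 0).
Description: the claimed parameters are [6, 3, 4]_16; such a code would be MDS (meets Singleton bound).


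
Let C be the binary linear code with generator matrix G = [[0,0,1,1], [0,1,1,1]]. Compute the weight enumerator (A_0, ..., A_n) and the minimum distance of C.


Weight distribution: A_0 = 1, A_1 = 1, A_2 = 1, A_3 = 1. Minimum distance d = 1.

Enumerate all 2^2 = 4 messages m ∈ F_2^2.
For each, compute codeword c = mG in F_2^4, then tally its weight.
  m = 00 → c = 0000, weight = 0.
  m = 10 → c = 0011, weight = 2.
  m = 01 → c = 0111, weight = 3.
  m = 11 → c = 0100, weight = 1.
Tally weights:
  weight 0: 1 codewords.
  weight 1: 1 codewords.
  weight 2: 1 codewords.
  weight 3: 1 codewords.
Minimum distance d = smallest w > 0 with A_w > 0 = 1.
Sanity: Σ A_w = 4 = 2^2 = 4 ✓.


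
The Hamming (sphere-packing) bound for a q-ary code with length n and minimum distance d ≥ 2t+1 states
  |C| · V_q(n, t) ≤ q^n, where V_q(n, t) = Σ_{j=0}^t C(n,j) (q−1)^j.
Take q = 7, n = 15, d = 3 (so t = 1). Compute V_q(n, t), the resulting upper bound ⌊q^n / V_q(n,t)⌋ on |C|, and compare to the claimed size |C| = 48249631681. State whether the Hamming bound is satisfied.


V_q(n, t) = 91, q^n = 4747561509943, Hamming bound = 52171005603, |C| = 48249631681 ≤ bound (satisfied).

Step 1: Compute V_q(n, t) = Σ_{j=0}^1 C(n, j) (q−1)^j.
  j = 0: C(15,0)·(6)^0 = 1·1 = 1.
  j = 1: C(15,1)·(6)^1 = 15·6 = 90.
  V_q(n, t) = 1 + 90 = 91.
Step 2: q^n = 7^15 = 4747561509943.
Step 3: Hamming bound ⌊q^n / V_q(n,t)⌋ = ⌊4747561509943/91⌋ = 52171005603.
Step 4: Compare |C| = 48249631681 to 52171005603: satisfied.
The claimed |C| lies below the Hamming bound.


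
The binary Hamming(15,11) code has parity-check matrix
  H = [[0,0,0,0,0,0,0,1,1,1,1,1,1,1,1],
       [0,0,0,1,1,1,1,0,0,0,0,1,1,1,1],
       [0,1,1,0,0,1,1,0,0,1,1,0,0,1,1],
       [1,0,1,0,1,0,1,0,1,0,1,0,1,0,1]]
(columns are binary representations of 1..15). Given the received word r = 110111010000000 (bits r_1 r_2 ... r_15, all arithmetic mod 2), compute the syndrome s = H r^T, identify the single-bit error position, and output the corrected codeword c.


s = (1, 1, 0, 0)^T, error position = 12, corrected codeword c = 110111010001000

Compute s = H r^T mod 2 one row at a time:
  s_1 = 1 + 0 + 0 + 0 + 0 + 0 + 0 + 0 = 1 ≡ 1 (mod 2).
  s_2 = 1 + 1 + 1 + 0 + 0 + 0 + 0 + 0 = 3 ≡ 1 (mod 2).
  s_3 = 1 + 0 + 1 + 0 + 0 + 0 + 0 + 0 = 2 ≡ 0 (mod 2).
  s_4 = 1 + 0 + 1 + 0 + 0 + 0 + 0 + 0 = 2 ≡ 0 (mod 2).
s = (1, 1, 0, 0)^T — this equals column 12 of H (binary 1100), so error is at position 12.
Correct: flip bit 12 of r = 110111010000000 to get c = 110111010001000.


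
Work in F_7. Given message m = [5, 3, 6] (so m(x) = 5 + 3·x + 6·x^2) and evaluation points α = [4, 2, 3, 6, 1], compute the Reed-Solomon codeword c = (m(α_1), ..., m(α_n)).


c = [1, 0, 5, 1, 0]

Message polynomial: m(x) = 5 + 3·x + 6·x^2 (mod 7).
For each evaluation point α_i, compute m(α_i) mod 7:
  α_1 = 4: Horner steps 6 → 6 → 1, so m(4) = 1.
  α_2 = 2: Horner steps 6 → 1 → 0, so m(2) = 0.
  α_3 = 3: Horner steps 6 → 0 → 5, so m(3) = 5.
  α_4 = 6: Horner steps 6 → 4 → 1, so m(6) = 1.
  α_5 = 1: Horner steps 6 → 2 → 0, so m(1) = 0.
Codeword c = [1, 0, 5, 1, 0] ∈ F_7^5.


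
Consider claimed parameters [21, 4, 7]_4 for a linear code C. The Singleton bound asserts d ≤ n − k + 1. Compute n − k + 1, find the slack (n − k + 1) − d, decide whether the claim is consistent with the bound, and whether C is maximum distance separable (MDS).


Singleton RHS = n − k + 1 = 18, slack = 11, bound satisfied, not MDS.

Singleton bound: d ≤ n − k + 1.
Here n = 21, k = 4, so n − k + 1 = 18.
Given d = 7, check d ≤ 18: YES.
Slack = (n − k + 1) − d = 11.
The code is NOT MDS (slack = 11 > 0).
Description: the claimed parameters are [21, 4, 7]_4; such a code would be non-MDS.


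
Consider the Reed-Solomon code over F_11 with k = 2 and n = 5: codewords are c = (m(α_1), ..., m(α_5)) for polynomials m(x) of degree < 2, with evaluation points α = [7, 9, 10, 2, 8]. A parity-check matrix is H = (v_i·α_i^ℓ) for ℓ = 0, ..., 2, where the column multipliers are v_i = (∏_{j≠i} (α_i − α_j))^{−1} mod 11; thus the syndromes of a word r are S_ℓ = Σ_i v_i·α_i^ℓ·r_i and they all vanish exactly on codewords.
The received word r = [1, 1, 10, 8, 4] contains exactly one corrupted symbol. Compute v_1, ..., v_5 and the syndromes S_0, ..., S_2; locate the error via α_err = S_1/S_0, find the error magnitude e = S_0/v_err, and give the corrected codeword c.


S = (2, 7, 8), error at position 2, error magnitude e = 5, c = [1, 7, 10, 8, 4].

Step 1: column multipliers v_i = (∏_{j≠i}(α_i − α_j))^{−1} mod 11.
  i = 1 (α = 7): (7−9)(7−10)(7−2)(7−8) = (−2)·(−3)·5·(−1) = −30 ≡ 3, so v_1 = 3^{−1} = 4 (mod 11).
  i = 2 (α = 9): (9−7)(9−10)(9−2)(9−8) = 2·(−1)·7·1 = −14 ≡ 8, so v_2 = 8^{−1} = 7 (mod 11).
  i = 3 (α = 10): (10−7)(10−9)(10−2)(10−8) = 3·1·8·2 = 48 ≡ 4, so v_3 = 4^{−1} = 3 (mod 11).
  i = 4 (α = 2): (2−7)(2−9)(2−10)(2−8) = (−5)·(−7)·(−8)·(−6) = 1680 ≡ 8, so v_4 = 8^{−1} = 7 (mod 11).
  i = 5 (α = 8): (8−7)(8−9)(8−10)(8−2) = 1·(−1)·(−2)·6 = 12 ≡ 1, so v_5 = 1^{−1} = 1 (mod 11).
  v = [4, 7, 3, 7, 1].
Step 2: syndromes of r = [1, 1, 10, 8, 4] (all sums mod 11).
  S_0 = Σ v_i r_i = 4·1 + 7·1 + 3·10 + 7·8 + 1·4 = 101 ≡ 2.
  S_1 = Σ v_i α_i r_i = 4·7·1 + 7·9·1 + 3·10·10 + 7·2·8 + 1·8·4 = 535 ≡ 7.
  α_i^2 mod 11 = [5, 4, 1, 4, 9].
  S_2 = Σ v_i α_i^2 r_i = 4·5·1 + 7·4·1 + 3·1·10 + 7·4·8 + 1·9·4 = 338 ≡ 8.
  S = (2, 7, 8) ≠ 0, so r is not a codeword (an error is present).
Step 3: locate the error. For a single error e at position i, S_ℓ = v_i·e·α_i^ℓ, so α_err = S_1/S_0.
  S_0^{−1} = 2^{−1} = 6 (mod 11), so α_err = 7·6 = 42 ≡ 9 = α_2. Error position i = 2.
  Consistency check: S_2/S_1 = 8·8 = 64 ≡ 9 = α_err ✓ (single-error assumption holds).
Step 4: error magnitude e = S_0/v_2 = S_0·∏_{j≠2}(α_2 − α_j) = 2·8 = 16 ≡ 5 (mod 11).
Step 5: correct position 2: c_2 = r_2 − e = 1 − 5 ≡ 7 (mod 11). Hence c = [1, 7, 10, 8, 4].
  Check: interpolating c through the α_i gives m(x) = 2 + 3·x (degree < 2) with m(α_i) = c_i for every i, so c is indeed a codeword.


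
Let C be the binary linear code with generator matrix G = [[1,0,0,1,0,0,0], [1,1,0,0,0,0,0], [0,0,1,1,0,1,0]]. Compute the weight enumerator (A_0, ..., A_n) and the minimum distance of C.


Weight distribution: A_0 = 1, A_2 = 3, A_3 = 3, A_5 = 1. Minimum distance d = 2.

Enumerate all 2^3 = 8 messages m ∈ F_2^3.
For each, compute codeword c = mG in F_2^7, then tally its weight.
  m = 000 → c = 0000000, weight = 0.
  m = 100 → c = 1001000, weight = 2.
  m = 010 → c = 1100000, weight = 2.
  m = 110 → c = 0101000, weight = 2.
  m = 001 → c = 0011010, weight = 3.
  m = 101 → c = 1010010, weight = 3.
  m = 011 → c = 1111010, weight = 5.
  m = 111 → c = 0110010, weight = 3.
Tally weights:
  weight 0: 1 codewords.
  weight 2: 3 codewords.
  weight 3: 3 codewords.
  weight 5: 1 codewords.
Minimum distance d = smallest w > 0 with A_w > 0 = 2.
Sanity: Σ A_w = 8 = 2^3 = 8 ✓.


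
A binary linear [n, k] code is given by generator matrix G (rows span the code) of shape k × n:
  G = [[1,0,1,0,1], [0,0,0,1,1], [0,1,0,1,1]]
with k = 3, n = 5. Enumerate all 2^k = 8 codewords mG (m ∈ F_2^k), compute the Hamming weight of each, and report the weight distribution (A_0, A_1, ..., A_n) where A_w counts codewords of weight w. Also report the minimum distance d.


Weight distribution: A_0 = 1, A_1 = 1, A_2 = 1, A_3 = 3, A_4 = 2. Minimum distance d = 1.

Enumerate all 2^3 = 8 messages m ∈ F_2^3.
For each, compute codeword c = mG in F_2^5, then tally its weight.
  m = 000 → c = 00000, weight = 0.
  m = 100 → c = 10101, weight = 3.
  m = 010 → c = 00011, weight = 2.
  m = 110 → c = 10110, weight = 3.
  m = 001 → c = 01011, weight = 3.
  m = 101 → c = 11110, weight = 4.
  m = 011 → c = 01000, weight = 1.
  m = 111 → c = 11101, weight = 4.
Tally weights:
  weight 0: 1 codewords.
  weight 1: 1 codewords.
  weight 2: 1 codewords.
  weight 3: 3 codewords.
  weight 4: 2 codewords.
Minimum distance d = smallest w > 0 with A_w > 0 = 1.
Sanity: Σ A_w = 8 = 2^3 = 8 ✓.


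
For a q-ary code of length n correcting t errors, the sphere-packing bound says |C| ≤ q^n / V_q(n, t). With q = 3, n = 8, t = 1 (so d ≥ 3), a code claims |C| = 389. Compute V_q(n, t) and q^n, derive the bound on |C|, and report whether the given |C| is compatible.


V_q(n, t) = 17, q^n = 6561, Hamming bound = 385, |C| = 389 > bound (violated).

Step 1: Compute V_q(n, t) = Σ_{j=0}^1 C(n, j) (q−1)^j.
  j = 0: C(8,0)·(2)^0 = 1·1 = 1.
  j = 1: C(8,1)·(2)^1 = 8·2 = 16.
  V_q(n, t) = 1 + 16 = 17.
Step 2: q^n = 3^8 = 6561.
Step 3: Hamming bound ⌊q^n / V_q(n,t)⌋ = ⌊6561/17⌋ = 385.
Step 4: Compare |C| = 389 to 385: violated.
The claimed |C| lies above the Hamming bound, so no 3-ary code of length 8 with d ≥ 3 can have 389 codewords.


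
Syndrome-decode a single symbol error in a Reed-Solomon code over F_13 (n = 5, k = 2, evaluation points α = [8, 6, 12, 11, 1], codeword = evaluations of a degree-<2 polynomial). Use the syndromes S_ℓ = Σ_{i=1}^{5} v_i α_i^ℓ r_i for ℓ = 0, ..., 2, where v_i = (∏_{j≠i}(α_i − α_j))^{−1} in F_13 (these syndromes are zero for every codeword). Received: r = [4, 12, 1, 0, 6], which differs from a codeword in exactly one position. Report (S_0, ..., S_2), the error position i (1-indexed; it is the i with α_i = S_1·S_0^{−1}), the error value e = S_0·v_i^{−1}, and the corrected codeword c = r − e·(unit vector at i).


S = (10, 6, 1), error at position 4, error magnitude e = 8, c = [4, 12, 1, 5, 6].

Step 1: column multipliers v_i = (∏_{j≠i}(α_i − α_j))^{−1} mod 13.
  i = 1 (α = 8): (8−6)(8−12)(8−11)(8−1) = 2·(−4)·(−3)·7 = 168 ≡ 12, so v_1 = 12^{−1} = 12 (mod 13).
  i = 2 (α = 6): (6−8)(6−12)(6−11)(6−1) = (−2)·(−6)·(−5)·5 = −300 ≡ 12, so v_2 = 12^{−1} = 12 (mod 13).
  i = 3 (α = 12): (12−8)(12−6)(12−11)(12−1) = 4·6·1·11 = 264 ≡ 4, so v_3 = 4^{−1} = 10 (mod 13).
  i = 4 (α = 11): (11−8)(11−6)(11−12)(11−1) = 3·5·(−1)·10 = −150 ≡ 6, so v_4 = 6^{−1} = 11 (mod 13).
  i = 5 (α = 1): (1−8)(1−6)(1−12)(1−11) = (−7)·(−5)·(−11)·(−10) = 3850 ≡ 2, so v_5 = 2^{−1} = 7 (mod 13).
  v = [12, 12, 10, 11, 7].
Step 2: syndromes of r = [4, 12, 1, 0, 6] (all sums mod 13).
  S_0 = Σ v_i r_i = 12·4 + 12·12 + 10·1 + 11·0 + 7·6 = 244 ≡ 10.
  S_1 = Σ v_i α_i r_i = 12·8·4 + 12·6·12 + 10·12·1 + 11·11·0 + 7·1·6 = 1410 ≡ 6.
  α_i^2 mod 13 = [12, 10, 1, 4, 1].
  S_2 = Σ v_i α_i^2 r_i = 12·12·4 + 12·10·12 + 10·1·1 + 11·4·0 + 7·1·6 = 2068 ≡ 1.
  S = (10, 6, 1) ≠ 0, so r is not a codeword (an error is present).
Step 3: locate the error. For a single error e at position i, S_ℓ = v_i·e·α_i^ℓ, so α_err = S_1/S_0.
  S_0^{−1} = 10^{−1} = 4 (mod 13), so α_err = 6·4 = 24 ≡ 11 = α_4. Error position i = 4.
  Consistency check: S_2/S_1 = 1·11 = 11 ≡ 11 = α_err ✓ (single-error assumption holds).
Step 4: error magnitude e = S_0/v_4 = S_0·∏_{j≠4}(α_4 − α_j) = 10·6 = 60 ≡ 8 (mod 13).
Step 5: correct position 4: c_4 = r_4 − e = 0 − 8 ≡ 5 (mod 13). Hence c = [4, 12, 1, 5, 6].
  Check: interpolating c through the α_i gives m(x) = 10 + 9·x (degree < 2) with m(α_i) = c_i for every i, so c is indeed a codeword.


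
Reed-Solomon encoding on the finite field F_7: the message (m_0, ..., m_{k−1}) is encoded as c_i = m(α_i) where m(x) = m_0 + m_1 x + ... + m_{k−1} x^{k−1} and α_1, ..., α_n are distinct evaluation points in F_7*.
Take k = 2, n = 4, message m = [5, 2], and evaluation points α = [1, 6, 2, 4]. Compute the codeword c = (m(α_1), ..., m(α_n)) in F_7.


c = [0, 3, 2, 6]

Message polynomial: m(x) = 5 + 2·x (mod 7).
For each evaluation point α_i, compute m(α_i) mod 7:
  α_1 = 1: Horner steps 2 → 0, so m(1) = 0.
  α_2 = 6: Horner steps 2 → 3, so m(6) = 3.
  α_3 = 2: Horner steps 2 → 2, so m(2) = 2.
  α_4 = 4: Horner steps 2 → 6, so m(4) = 6.
Codeword c = [0, 3, 2, 6] ∈ F_7^4.


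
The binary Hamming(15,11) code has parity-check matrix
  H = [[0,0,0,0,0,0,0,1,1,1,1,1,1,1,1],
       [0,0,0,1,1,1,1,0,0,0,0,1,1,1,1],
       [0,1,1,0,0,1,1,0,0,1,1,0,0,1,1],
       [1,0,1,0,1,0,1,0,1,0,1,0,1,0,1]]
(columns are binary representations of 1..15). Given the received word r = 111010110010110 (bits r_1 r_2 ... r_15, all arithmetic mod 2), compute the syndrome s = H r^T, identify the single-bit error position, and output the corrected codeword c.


s = (0, 0, 1, 0)^T, error position = 2, corrected codeword c = 101010110010110

Compute s = H r^T mod 2 one row at a time:
  s_1 = 1 + 0 + 0 + 1 + 0 + 1 + 1 + 0 = 4 ≡ 0 (mod 2).
  s_2 = 0 + 1 + 0 + 1 + 0 + 1 + 1 + 0 = 4 ≡ 0 (mod 2).
  s_3 = 1 + 1 + 0 + 1 + 0 + 1 + 1 + 0 = 5 ≡ 1 (mod 2).
  s_4 = 1 + 1 + 1 + 1 + 0 + 1 + 1 + 0 = 6 ≡ 0 (mod 2).
s = (0, 0, 1, 0)^T — this equals column 2 of H (binary 0010), so error is at position 2.
Correct: flip bit 2 of r = 111010110010110 to get c = 101010110010110.


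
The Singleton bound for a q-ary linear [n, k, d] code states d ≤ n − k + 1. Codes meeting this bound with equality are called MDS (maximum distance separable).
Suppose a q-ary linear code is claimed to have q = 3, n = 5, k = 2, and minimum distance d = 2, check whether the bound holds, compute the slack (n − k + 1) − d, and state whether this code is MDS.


Singleton RHS = n − k + 1 = 4, slack = 2, bound satisfied, not MDS.

Singleton bound: d ≤ n − k + 1.
Here n = 5, k = 2, so n − k + 1 = 4.
Given d = 2, check d ≤ 4: YES.
Slack = (n − k + 1) − d = 2.
The code is NOT MDS (slack = 2 > 0).
Description: the claimed parameters are [5, 2, 2]_3; such a code would be non-MDS.


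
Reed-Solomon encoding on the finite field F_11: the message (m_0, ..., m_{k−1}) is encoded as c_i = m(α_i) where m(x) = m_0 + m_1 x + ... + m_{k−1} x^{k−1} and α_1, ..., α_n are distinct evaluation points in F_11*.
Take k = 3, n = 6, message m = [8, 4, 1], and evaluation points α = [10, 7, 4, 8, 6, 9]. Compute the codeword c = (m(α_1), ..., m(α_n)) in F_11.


c = [5, 8, 7, 5, 2, 4]

Message polynomial: m(x) = 8 + 4·x + 1·x^2 (mod 11).
For each evaluation point α_i, compute m(α_i) mod 11:
  α_1 = 10: Horner steps 1 → 3 → 5, so m(10) = 5.
  α_2 = 7: Horner steps 1 → 0 → 8, so m(7) = 8.
  α_3 = 4: Horner steps 1 → 8 → 7, so m(4) = 7.
  α_4 = 8: Horner steps 1 → 1 → 5, so m(8) = 5.
  α_5 = 6: Horner steps 1 → 10 → 2, so m(6) = 2.
  α_6 = 9: Horner steps 1 → 2 → 4, so m(9) = 4.
Codeword c = [5, 8, 7, 5, 2, 4] ∈ F_11^6.


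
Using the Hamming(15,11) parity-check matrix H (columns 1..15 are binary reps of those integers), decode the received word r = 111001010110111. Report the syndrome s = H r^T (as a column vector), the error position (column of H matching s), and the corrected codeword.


s = (0, 0, 1, 1)^T, error position = 3, corrected codeword c = 110001010110111

Compute s = H r^T mod 2 one row at a time:
  s_1 = 1 + 0 + 1 + 1 + 0 + 1 + 1 + 1 = 6 ≡ 0 (mod 2).
  s_2 = 0 + 0 + 1 + 0 + 0 + 1 + 1 + 1 = 4 ≡ 0 (mod 2).
  s_3 = 1 + 1 + 1 + 0 + 1 + 1 + 1 + 1 = 7 ≡ 1 (mod 2).
  s_4 = 1 + 1 + 0 + 0 + 0 + 1 + 1 + 1 = 5 ≡ 1 (mod 2).
s = (0, 0, 1, 1)^T — this equals column 3 of H (binary 0011), so error is at position 3.
Correct: flip bit 3 of r = 111001010110111 to get c = 110001010110111.


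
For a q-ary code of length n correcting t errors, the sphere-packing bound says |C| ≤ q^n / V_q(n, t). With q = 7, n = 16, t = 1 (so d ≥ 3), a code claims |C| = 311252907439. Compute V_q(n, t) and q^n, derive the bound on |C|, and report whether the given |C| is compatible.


V_q(n, t) = 97, q^n = 33232930569601, Hamming bound = 342607531645, |C| = 311252907439 ≤ bound (satisfied).

Step 1: Compute V_q(n, t) = Σ_{j=0}^1 C(n, j) (q−1)^j.
  j = 0: C(16,0)·(6)^0 = 1·1 = 1.
  j = 1: C(16,1)·(6)^1 = 16·6 = 96.
  V_q(n, t) = 1 + 96 = 97.
Step 2: q^n = 7^16 = 33232930569601.
Step 3: Hamming bound ⌊q^n / V_q(n,t)⌋ = ⌊33232930569601/97⌋ = 342607531645.
Step 4: Compare |C| = 311252907439 to 342607531645: satisfied.
The claimed |C| lies below the Hamming bound.


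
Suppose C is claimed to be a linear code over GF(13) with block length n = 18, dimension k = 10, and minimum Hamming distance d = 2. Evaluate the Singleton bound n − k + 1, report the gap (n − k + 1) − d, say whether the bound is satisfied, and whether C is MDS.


Singleton RHS = n − k + 1 = 9, slack = 7, bound satisfied, not MDS.

Singleton bound: d ≤ n − k + 1.
Here n = 18, k = 10, so n − k + 1 = 9.
Given d = 2, check d ≤ 9: YES.
Slack = (n − k + 1) − d = 7.
The code is NOT MDS (slack = 7 > 0).
Description: the claimed parameters are [18, 10, 2]_13; such a code would be non-MDS.


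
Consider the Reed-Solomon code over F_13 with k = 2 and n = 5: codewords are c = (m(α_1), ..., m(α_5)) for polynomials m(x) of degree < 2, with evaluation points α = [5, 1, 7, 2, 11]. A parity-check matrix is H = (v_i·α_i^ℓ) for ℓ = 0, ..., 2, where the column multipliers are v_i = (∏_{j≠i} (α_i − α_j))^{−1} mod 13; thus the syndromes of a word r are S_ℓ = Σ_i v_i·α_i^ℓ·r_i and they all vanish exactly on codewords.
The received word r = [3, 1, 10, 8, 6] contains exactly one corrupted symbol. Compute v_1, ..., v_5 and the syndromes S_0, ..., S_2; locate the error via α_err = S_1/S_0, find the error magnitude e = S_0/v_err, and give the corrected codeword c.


S = (12, 6, 3), error at position 3, error magnitude e = 6, c = [3, 1, 4, 8, 6].

Step 1: column multipliers v_i = (∏_{j≠i}(α_i − α_j))^{−1} mod 13.
  i = 1 (α = 5): (5−1)(5−7)(5−2)(5−11) = 4·(−2)·3·(−6) = 144 ≡ 1, so v_1 = 1^{−1} = 1 (mod 13).
  i = 2 (α = 1): (1−5)(1−7)(1−2)(1−11) = (−4)·(−6)·(−1)·(−10) = 240 ≡ 6, so v_2 = 6^{−1} = 11 (mod 13).
  i = 3 (α = 7): (7−5)(7−1)(7−2)(7−11) = 2·6·5·(−4) = −240 ≡ 7, so v_3 = 7^{−1} = 2 (mod 13).
  i = 4 (α = 2): (2−5)(2−1)(2−7)(2−11) = (−3)·1·(−5)·(−9) = −135 ≡ 8, so v_4 = 8^{−1} = 5 (mod 13).
  i = 5 (α = 11): (11−5)(11−1)(11−7)(11−2) = 6·10·4·9 = 2160 ≡ 2, so v_5 = 2^{−1} = 7 (mod 13).
  v = [1, 11, 2, 5, 7].
Step 2: syndromes of r = [3, 1, 10, 8, 6] (all sums mod 13).
  S_0 = Σ v_i r_i = 1·3 + 11·1 + 2·10 + 5·8 + 7·6 = 116 ≡ 12.
  S_1 = Σ v_i α_i r_i = 1·5·3 + 11·1·1 + 2·7·10 + 5·2·8 + 7·11·6 = 708 ≡ 6.
  α_i^2 mod 13 = [12, 1, 10, 4, 4].
  S_2 = Σ v_i α_i^2 r_i = 1·12·3 + 11·1·1 + 2·10·10 + 5·4·8 + 7·4·6 = 575 ≡ 3.
  S = (12, 6, 3) ≠ 0, so r is not a codeword (an error is present).
Step 3: locate the error. For a single error e at position i, S_ℓ = v_i·e·α_i^ℓ, so α_err = S_1/S_0.
  S_0^{−1} = 12^{−1} = 12 (mod 13), so α_err = 6·12 = 72 ≡ 7 = α_3. Error position i = 3.
  Consistency check: S_2/S_1 = 3·11 = 33 ≡ 7 = α_err ✓ (single-error assumption holds).
Step 4: error magnitude e = S_0/v_3 = S_0·∏_{j≠3}(α_3 − α_j) = 12·7 = 84 ≡ 6 (mod 13).
Step 5: correct position 3: c_3 = r_3 − e = 10 − 6 ≡ 4 (mod 13). Hence c = [3, 1, 4, 8, 6].
  Check: interpolating c through the α_i gives m(x) = 7 + 7·x (degree < 2) with m(α_i) = c_i for every i, so c is indeed a codeword.


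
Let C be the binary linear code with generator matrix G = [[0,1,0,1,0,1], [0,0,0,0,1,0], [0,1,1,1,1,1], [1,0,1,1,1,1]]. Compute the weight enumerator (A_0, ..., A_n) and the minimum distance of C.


Weight distribution: A_0 = 1, A_1 = 2, A_2 = 2, A_3 = 4, A_4 = 5, A_5 = 2. Minimum distance d = 1.

Enumerate all 2^4 = 16 messages m ∈ F_2^4.
For each, compute codeword c = mG in F_2^6, then tally its weight.
  m = 0000 → c = 000000, weight = 0.
  m = 1000 → c = 010101, weight = 3.
  m = 0100 → c = 000010, weight = 1.
  m = 1100 → c = 010111, weight = 4.
  m = 0010 → c = 011111, weight = 5.
  m = 1010 → c = 001010, weight = 2.
  m = 0110 → c = 011101, weight = 4.
  m = 1110 → c = 001000, weight = 1.
  m = 0001 → c = 101111, weight = 5.
  m = 1001 → c = 111010, weight = 4.
  m = 0101 → c = 101101, weight = 4.
  m = 1101 → c = 111000, weight = 3.
  m = 0011 → c = 110000, weight = 2.
  m = 1011 → c = 100101, weight = 3.
  m = 0111 → c = 110010, weight = 3.
  m = 1111 → c = 100111, weight = 4.
Tally weights:
  weight 0: 1 codewords.
  weight 1: 2 codewords.
  weight 2: 2 codewords.
  weight 3: 4 codewords.
  weight 4: 5 codewords.
  weight 5: 2 codewords.
Minimum distance d = smallest w > 0 with A_w > 0 = 1.
Sanity: Σ A_w = 16 = 2^4 = 16 ✓.
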